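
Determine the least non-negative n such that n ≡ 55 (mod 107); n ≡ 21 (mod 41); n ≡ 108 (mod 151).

The moduli are pairwise coprime; M = 107·41·151 = 662437.
M/107 = 6191; 6191 ≡ 92 (mod 107); 92·57 ≡ 1, so inverse 57.
M/41 = 16157; 16157 ≡ 3 (mod 41); 3·14 ≡ 1, so inverse 14.
M/151 = 4387; 4387 ≡ 8 (mod 151); 8·19 ≡ 1, so inverse 19.
n ≡ 55·6191·57 + 21·16157·14 + 108·4387·19 = 33161067.
33161067 mod 662437 = 39217.

39217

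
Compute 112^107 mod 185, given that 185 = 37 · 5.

38

Mod 37: 112 ≡ 1; by Fermat, exponent reduces to 107 mod 36 = 35; 1^35 ≡ 1 (mod 37).
Mod 5: 112 ≡ 2; by Fermat, exponent reduces to 107 mod 4 = 3; 2^3 ≡ 3 (mod 5).
Combine by CRT: x ≡ 1 (mod 37), x ≡ 3 (mod 5) ⇒ x ≡ 38 (mod 185).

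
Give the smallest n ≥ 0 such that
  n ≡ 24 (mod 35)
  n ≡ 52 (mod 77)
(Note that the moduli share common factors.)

gcd(35, 77) = 7 and 7 | (52 − 24), so the pair is consistent; merging gives n ≡ 129 (mod 385), where 385 = lcm(35, 77).
The solution is unique modulo lcm(35, 77) = 385.

129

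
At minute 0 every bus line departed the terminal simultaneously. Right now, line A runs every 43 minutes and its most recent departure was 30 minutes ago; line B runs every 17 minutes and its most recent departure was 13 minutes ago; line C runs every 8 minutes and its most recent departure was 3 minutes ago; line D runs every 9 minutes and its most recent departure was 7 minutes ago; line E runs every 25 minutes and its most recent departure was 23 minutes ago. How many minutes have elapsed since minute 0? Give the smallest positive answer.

1244923

The moduli are pairwise coprime; N = 43·17·8·9·25 = 1315800.
N/43 = 30600; 30600 ≡ 27 (mod 43); 27·8 ≡ 1, so inverse 8.
N/17 = 77400; 77400 ≡ 16 (mod 17); 16·16 ≡ 1, so inverse 16.
N/8 = 164475; 164475 ≡ 3 (mod 8); 3·3 ≡ 1, so inverse 3.
N/9 = 146200; 146200 ≡ 4 (mod 9); 4·7 ≡ 1, so inverse 7.
N/25 = 52632; 52632 ≡ 7 (mod 25); 7·18 ≡ 1, so inverse 18.
t ≡ 30·30600·8 + 13·77400·16 + 3·164475·3 + 7·146200·7 + 23·52632·18 = 53876923.
53876923 mod 1315800 = 1244923.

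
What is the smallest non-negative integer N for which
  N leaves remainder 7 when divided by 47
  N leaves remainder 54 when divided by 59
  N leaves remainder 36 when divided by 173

The moduli are pairwise coprime; M = 47·59·173 = 479729.
M/47 = 10207; 10207 ≡ 8 (mod 47); 8·6 ≡ 1, so inverse 6.
M/59 = 8131; 8131 ≡ 48 (mod 59); 48·16 ≡ 1, so inverse 16.
M/173 = 2773; 2773 ≡ 5 (mod 173); 5·104 ≡ 1, so inverse 104.
N ≡ 7·10207·6 + 54·8131·16 + 36·2773·104 = 17835990.
17835990 mod 479729 = 86017.

86017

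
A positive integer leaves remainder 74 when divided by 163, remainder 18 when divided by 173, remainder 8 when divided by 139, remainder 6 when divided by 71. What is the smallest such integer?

The moduli are pairwise coprime; N = 163·173·139·71 = 278295931.
N/163 = 1707337; 1707337 ≡ 75 (mod 163); 75·50 ≡ 1, so inverse 50.
N/173 = 1608647; 1608647 ≡ 93 (mod 173); 93·80 ≡ 1, so inverse 80.
N/139 = 2002129; 2002129 ≡ 112 (mod 139); 112·36 ≡ 1, so inverse 36.
N/71 = 3919661; 3919661 ≡ 35 (mod 71); 35·69 ≡ 1, so inverse 69.
t ≡ 74·1707337·50 + 18·1608647·80 + 8·2002129·36 + 6·3919661·69 = 10832951386.
10832951386 mod 278295931 = 257706008.

257706008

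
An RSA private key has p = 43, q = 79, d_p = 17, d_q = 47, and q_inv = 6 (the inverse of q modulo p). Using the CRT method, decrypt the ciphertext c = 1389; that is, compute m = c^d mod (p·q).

m₁ = c^(d_p) mod p: c ≡ 13 (mod 43), and 13^17 mod 43 = 24.
m₂ = c^(d_q) mod q: c ≡ 46 (mod 79), and 46^47 mod 79 = 18.
h = q_inv·(m₁ − m₂) mod p = 6·(24 − 18) mod 43 = 36.
m = m₂ + h·q = 18 + 36·79 = 2862.

2862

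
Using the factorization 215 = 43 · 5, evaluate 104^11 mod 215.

Mod 43: 104 ≡ 18; 18^11 ≡ 5 (mod 43).
Mod 5: 104 ≡ 4; by Fermat, exponent reduces to 11 mod 4 = 3; 4^3 ≡ 4 (mod 5).
Combine by CRT: x ≡ 5 (mod 43), x ≡ 4 (mod 5) ⇒ x ≡ 134 (mod 215).

134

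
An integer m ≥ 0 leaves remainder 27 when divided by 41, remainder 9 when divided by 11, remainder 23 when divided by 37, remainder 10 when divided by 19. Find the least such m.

From m ≡ 27 (mod 41) write m = 27 + 41t. Substituting into m ≡ 9 (mod 11) gives 41t ≡ 4 (mod 11), and since 8⁻¹ ≡ 7 (mod 11), t ≡ 6. Hence m ≡ 27 + 41·6 = 273 (mod 451).
From m ≡ 273 (mod 451) write m = 273 + 451t. Substituting into m ≡ 23 (mod 37) gives 451t ≡ 9 (mod 37), and since 7⁻¹ ≡ 16 (mod 37), t ≡ 33. Hence m ≡ 273 + 451·33 = 15156 (mod 16687).
From m ≡ 15156 (mod 16687) write m = 15156 + 16687t. Substituting into m ≡ 10 (mod 19) gives 16687t ≡ 16 (mod 19), and since 5⁻¹ ≡ 4 (mod 19), t ≡ 7. Hence m ≡ 15156 + 16687·7 = 131965 (mod 317053).

131965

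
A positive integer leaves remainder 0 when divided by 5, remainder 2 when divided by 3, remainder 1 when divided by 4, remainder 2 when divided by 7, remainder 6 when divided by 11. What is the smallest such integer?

The moduli are pairwise coprime; N = 5·3·4·7·11 = 4620.
N/5 = 924; 924 ≡ 4 (mod 5); 4·4 ≡ 1, so inverse 4.
N/3 = 1540; 1540 ≡ 1 (mod 3), inverse 1.
N/4 = 1155; 1155 ≡ 3 (mod 4); 3·3 ≡ 1, so inverse 3.
N/7 = 660; 660 ≡ 2 (mod 7); 2·4 ≡ 1, so inverse 4.
N/11 = 420; 420 ≡ 2 (mod 11); 2·6 ≡ 1, so inverse 6.
k ≡ 0·924·4 + 2·1540·1 + 1·1155·3 + 2·660·4 + 6·420·6 = 26945.
26945 mod 4620 = 3845.

3845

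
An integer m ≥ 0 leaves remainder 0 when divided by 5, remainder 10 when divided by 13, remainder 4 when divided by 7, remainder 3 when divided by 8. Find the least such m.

1635

Combine the congruences pairwise.
From m ≡ 0 (mod 5) write m = 0 + 5t. Substituting into m ≡ 10 (mod 13) gives 5t ≡ 10 (mod 13), and since 5⁻¹ ≡ 8 (mod 13), t ≡ 2. Hence m ≡ 0 + 5·2 = 10 (mod 65).
From m ≡ 10 (mod 65) write m = 10 + 65t. Substituting into m ≡ 4 (mod 7) gives 65t ≡ 1 (mod 7), and since 2⁻¹ ≡ 4 (mod 7), t ≡ 4. Hence m ≡ 10 + 65·4 = 270 (mod 455).
From m ≡ 270 (mod 455) write m = 270 + 455t. Substituting into m ≡ 3 (mod 8) gives 455t ≡ 5 (mod 8), and since 7⁻¹ ≡ 7 (mod 8), t ≡ 3. Hence m ≡ 270 + 455·3 = 1635 (mod 3640).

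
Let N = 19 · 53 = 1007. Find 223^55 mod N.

Mod 19: 223 ≡ 14; by Fermat, exponent reduces to 55 mod 18 = 1; 14^1 ≡ 14 (mod 19).
Mod 53: 223 ≡ 11; by Fermat, exponent reduces to 55 mod 52 = 3; 11^3 ≡ 6 (mod 53).
Combine by CRT: x ≡ 14 (mod 19), x ≡ 6 (mod 53) ⇒ x ≡ 907 (mod 1007).

907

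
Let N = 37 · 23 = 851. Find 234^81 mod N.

371

Mod 37: 234 ≡ 12; by Fermat, exponent reduces to 81 mod 36 = 9; 12^9 ≡ 1 (mod 37).
Mod 23: 234 ≡ 4; by Fermat, exponent reduces to 81 mod 22 = 15; 4^15 ≡ 3 (mod 23).
Combine by CRT: x ≡ 1 (mod 37), x ≡ 3 (mod 23) ⇒ x ≡ 371 (mod 851).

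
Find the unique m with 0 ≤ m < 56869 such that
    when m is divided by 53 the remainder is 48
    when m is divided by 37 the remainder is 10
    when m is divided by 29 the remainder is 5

From m ≡ 48 (mod 53) write m = 48 + 53t. Substituting into m ≡ 10 (mod 37) gives 53t ≡ 36 (mod 37), and since 16⁻¹ ≡ 7 (mod 37), t ≡ 30. Hence m ≡ 48 + 53·30 = 1638 (mod 1961).
From m ≡ 1638 (mod 1961) write m = 1638 + 1961t. Substituting into m ≡ 5 (mod 29) gives 1961t ≡ 20 (mod 29), and since 18⁻¹ ≡ 21 (mod 29), t ≡ 14. Hence m ≡ 1638 + 1961·14 = 29092 (mod 56869).

29092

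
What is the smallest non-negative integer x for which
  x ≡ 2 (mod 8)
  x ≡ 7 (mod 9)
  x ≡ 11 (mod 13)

466

The moduli are pairwise coprime; N = 8·9·13 = 936.
N/8 = 117; 117 ≡ 5 (mod 8); 5·5 ≡ 1, so inverse 5.
N/9 = 104; 104 ≡ 5 (mod 9); 5·2 ≡ 1, so inverse 2.
N/13 = 72; 72 ≡ 7 (mod 13); 7·2 ≡ 1, so inverse 2.
x ≡ 2·117·5 + 7·104·2 + 11·72·2 = 4210.
4210 mod 936 = 466.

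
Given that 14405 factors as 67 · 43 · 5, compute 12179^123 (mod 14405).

Mod 67: 12179 ≡ 52; by Fermat, exponent reduces to 123 mod 66 = 57; 52^57 ≡ 43 (mod 67).
Mod 43: 12179 ≡ 10; by Fermat, exponent reduces to 123 mod 42 = 39; 10^39 ≡ 4 (mod 43).
Mod 5: 12179 ≡ 4; by Fermat, exponent reduces to 123 mod 4 = 3; 4^3 ≡ 4 (mod 5).
Combine by CRT: x ≡ 43 (mod 67), x ≡ 4 (mod 43), x ≡ 4 (mod 5) ⇒ x ≡ 13979 (mod 14405).

13979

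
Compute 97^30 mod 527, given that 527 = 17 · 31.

Mod 17: 97 ≡ 12; by Fermat, exponent reduces to 30 mod 16 = 14; 12^14 ≡ 15 (mod 17).
Mod 31: 97 ≡ 4; since 30 | 30, by Fermat 4^30 ≡ 1 (mod 31).
Combine by CRT: x ≡ 15 (mod 17), x ≡ 1 (mod 31) ⇒ x ≡ 32 (mod 527).

32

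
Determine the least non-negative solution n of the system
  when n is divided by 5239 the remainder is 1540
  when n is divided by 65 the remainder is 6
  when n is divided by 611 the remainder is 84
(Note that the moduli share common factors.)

gcd(5239, 65) = 13 and 13 | (6 − 1540), so the pair is consistent; merging gives n ≡ 22496 (mod 26195), where 26195 = lcm(5239, 65).
gcd(26195, 611) = 13 and 13 | (84 − 22496), so the pair is consistent; merging gives n ≡ 572591 (mod 1231165), where 1231165 = lcm(26195, 611).
The solution is unique modulo lcm(5239, 65, 611) = 1231165.

572591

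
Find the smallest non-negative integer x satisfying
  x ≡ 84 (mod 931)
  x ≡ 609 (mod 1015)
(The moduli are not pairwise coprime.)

28014

gcd(931, 1015) = 7 and 7 | (609 − 84), so the pair is consistent; merging gives x ≡ 28014 (mod 134995), where 134995 = lcm(931, 1015).
The solution is unique modulo lcm(931, 1015) = 134995.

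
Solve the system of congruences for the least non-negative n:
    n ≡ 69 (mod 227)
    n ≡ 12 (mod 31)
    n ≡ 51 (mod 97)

The moduli are pairwise coprime; M = 227·31·97 = 682589.
M/227 = 3007; 3007 ≡ 56 (mod 227); 56·150 ≡ 1, so inverse 150.
M/31 = 22019; 22019 ≡ 9 (mod 31); 9·7 ≡ 1, so inverse 7.
M/97 = 7037; 7037 ≡ 53 (mod 97); 53·11 ≡ 1, so inverse 11.
n ≡ 69·3007·150 + 12·22019·7 + 51·7037·11 = 36919803.
36919803 mod 682589 = 59997.

59997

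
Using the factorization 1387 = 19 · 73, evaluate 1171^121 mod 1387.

Mod 19: 1171 ≡ 12; by Fermat, exponent reduces to 121 mod 18 = 13; 12^13 ≡ 12 (mod 19).
Mod 73: 1171 ≡ 3; by Fermat, exponent reduces to 121 mod 72 = 49; 3^49 ≡ 3 (mod 73).
Combine by CRT: x ≡ 12 (mod 19), x ≡ 3 (mod 73) ⇒ x ≡ 1171 (mod 1387).

1171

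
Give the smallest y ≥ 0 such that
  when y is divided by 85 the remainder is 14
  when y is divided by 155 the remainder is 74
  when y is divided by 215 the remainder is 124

45489

gcd(85, 155) = 5 and 5 | (74 − 14), so the pair is consistent; merging gives y ≡ 694 (mod 2635), where 2635 = lcm(85, 155).
gcd(2635, 215) = 5 and 5 | (124 − 694), so the pair is consistent; merging gives y ≡ 45489 (mod 113305), where 113305 = lcm(2635, 215).
The solution is unique modulo lcm(85, 155, 215) = 113305.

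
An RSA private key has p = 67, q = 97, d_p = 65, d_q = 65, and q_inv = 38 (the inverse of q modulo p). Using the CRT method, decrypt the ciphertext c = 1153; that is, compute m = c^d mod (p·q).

m₁ = c^(d_p) mod p: c ≡ 14 (mod 67), and 14^65 mod 67 = 24.
m₂ = c^(d_q) mod q: c ≡ 86 (mod 97), and 86^65 mod 97 = 3.
h = q_inv·(m₁ − m₂) mod p = 38·(24 − 3) mod 67 = 61.
m = m₂ + h·q = 3 + 61·97 = 5920.

5920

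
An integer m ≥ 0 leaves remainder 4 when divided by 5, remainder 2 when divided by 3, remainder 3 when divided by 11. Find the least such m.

14

The moduli are pairwise coprime; N = 5·3·11 = 165.
N/5 = 33; 33 ≡ 3 (mod 5); 3·2 ≡ 1, so inverse 2.
N/3 = 55; 55 ≡ 1 (mod 3), inverse 1.
N/11 = 15; 15 ≡ 4 (mod 11); 4·3 ≡ 1, so inverse 3.
m ≡ 4·33·2 + 2·55·1 + 3·15·3 = 509.
509 mod 165 = 14.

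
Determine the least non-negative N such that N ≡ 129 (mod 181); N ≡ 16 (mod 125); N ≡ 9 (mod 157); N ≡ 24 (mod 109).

The moduli are pairwise coprime; M = 181·125·157·109 = 387181625.
M/181 = 2139125; 2139125 ≡ 67 (mod 181); 67·154 ≡ 1, so inverse 154.
M/125 = 3097453; 3097453 ≡ 78 (mod 125); 78·117 ≡ 1, so inverse 117.
M/157 = 2466125; 2466125 ≡ 126 (mod 157); 126·81 ≡ 1, so inverse 81.
M/109 = 3552125; 3552125 ≡ 33 (mod 109); 33·76 ≡ 1, so inverse 76.
N ≡ 129·2139125·154 + 16·3097453·117 + 9·2466125·81 + 24·3552125·76 = 56571170391.
56571170391 mod 387181625 = 42653141.

42653141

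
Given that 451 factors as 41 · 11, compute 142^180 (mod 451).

122

Mod 41: 142 ≡ 19; by Fermat, exponent reduces to 180 mod 40 = 20; 19^20 ≡ 40 (mod 41).
Mod 11: 142 ≡ 10; since 10 | 180, by Fermat 10^180 ≡ 1 (mod 11).
Combine by CRT: x ≡ 40 (mod 41), x ≡ 1 (mod 11) ⇒ x ≡ 122 (mod 451).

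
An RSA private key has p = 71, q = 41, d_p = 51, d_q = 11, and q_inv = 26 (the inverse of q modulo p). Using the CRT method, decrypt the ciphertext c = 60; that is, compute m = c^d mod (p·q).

854

m₁ = c^(d_p) mod p: c ≡ 60 (mod 71), and 60^51 mod 71 = 2.
m₂ = c^(d_q) mod q: c ≡ 19 (mod 41), and 19^11 mod 41 = 34.
h = q_inv·(m₁ − m₂) mod p = 26·(2 − 34) mod 71 = 20.
m = m₂ + h·q = 34 + 20·41 = 854.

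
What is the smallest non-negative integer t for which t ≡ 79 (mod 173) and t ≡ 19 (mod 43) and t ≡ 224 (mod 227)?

The moduli are pairwise coprime; N = 173·43·227 = 1688653.
N/173 = 9761; 9761 ≡ 73 (mod 173); 73·64 ≡ 1, so inverse 64.
N/43 = 39271; 39271 ≡ 12 (mod 43); 12·18 ≡ 1, so inverse 18.
N/227 = 7439; 7439 ≡ 175 (mod 227); 175·48 ≡ 1, so inverse 48.
t ≡ 79·9761·64 + 19·39271·18 + 224·7439·48 = 142766426.
142766426 mod 1688653 = 919574.

919574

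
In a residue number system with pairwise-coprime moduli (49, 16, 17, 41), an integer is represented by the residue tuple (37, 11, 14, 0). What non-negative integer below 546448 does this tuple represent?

The moduli are pairwise coprime; N = 49·16·17·41 = 546448.
N/49 = 11152; 11152 ≡ 29 (mod 49); 29·22 ≡ 1, so inverse 22.
N/16 = 34153; 34153 ≡ 9 (mod 16); 9·9 ≡ 1, so inverse 9.
N/17 = 32144; 32144 ≡ 14 (mod 17); 14·11 ≡ 1, so inverse 11.
N/41 = 13328; 13328 ≡ 3 (mod 41); 3·14 ≡ 1, so inverse 14.
x ≡ 37·11152·22 + 11·34153·9 + 14·32144·11 + 0·13328·14 = 17409051.
17409051 mod 546448 = 469163.

469163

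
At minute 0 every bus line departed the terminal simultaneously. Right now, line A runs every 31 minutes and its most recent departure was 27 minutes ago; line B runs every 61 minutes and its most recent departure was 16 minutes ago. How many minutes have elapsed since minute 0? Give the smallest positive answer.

From t ≡ 27 (mod 31) write t = 27 + 31s. Substituting into t ≡ 16 (mod 61) gives 31s ≡ 50 (mod 61), and since 31⁻¹ ≡ 2 (mod 61), s ≡ 39. Hence t ≡ 27 + 31·39 = 1236 (mod 1891).

1236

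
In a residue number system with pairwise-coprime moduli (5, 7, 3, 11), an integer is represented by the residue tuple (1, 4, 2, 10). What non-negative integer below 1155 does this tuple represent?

956

The moduli are pairwise coprime; N = 5·7·3·11 = 1155.
N/5 = 231; 231 ≡ 1 (mod 5), inverse 1.
N/7 = 165; 165 ≡ 4 (mod 7); 4·2 ≡ 1, so inverse 2.
N/3 = 385; 385 ≡ 1 (mod 3), inverse 1.
N/11 = 105; 105 ≡ 6 (mod 11); 6·2 ≡ 1, so inverse 2.
x ≡ 1·231·1 + 4·165·2 + 2·385·1 + 10·105·2 = 4421.
4421 mod 1155 = 956.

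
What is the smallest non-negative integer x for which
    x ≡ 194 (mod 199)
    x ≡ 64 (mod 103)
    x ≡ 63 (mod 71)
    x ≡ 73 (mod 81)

The moduli are pairwise coprime; N = 199·103·71·81 = 117878247.
N/199 = 592353; 592353 ≡ 129 (mod 199); 129·54 ≡ 1, so inverse 54.
N/103 = 1144449; 1144449 ≡ 16 (mod 103); 16·58 ≡ 1, so inverse 58.
N/71 = 1660257; 1660257 ≡ 64 (mod 71); 64·10 ≡ 1, so inverse 10.
N/81 = 1455287; 1455287 ≡ 41 (mod 81); 41·2 ≡ 1, so inverse 2.
x ≡ 194·592353·54 + 64·1144449·58 + 63·1660257·10 + 73·1455287·2 = 11712118528.
11712118528 mod 117878247 = 42172075.

42172075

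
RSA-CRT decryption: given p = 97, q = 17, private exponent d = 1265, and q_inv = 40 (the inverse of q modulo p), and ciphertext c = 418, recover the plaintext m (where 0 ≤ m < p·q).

d_p = d mod (p−1) = 1265 mod 96 = 17; d_q = d mod (q−1) = 1.
m₁ = c^(d_p) mod p: c ≡ 30 (mod 97), and 30^17 mod 97 = 67.
m₂ = c^(d_q) mod q: c ≡ 10 (mod 17), and 10^1 mod 17 = 10.
h = q_inv·(m₁ − m₂) mod p = 40·(67 − 10) mod 97 = 49.
m = m₂ + h·q = 10 + 49·17 = 843.

843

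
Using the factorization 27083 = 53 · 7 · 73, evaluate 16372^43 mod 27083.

8280

Mod 53: 16372 ≡ 48; 48^43 ≡ 12 (mod 53).
Mod 7: 16372 ≡ 6; by Fermat, exponent reduces to 43 mod 6 = 1; 6^1 ≡ 6 (mod 7).
Mod 73: 16372 ≡ 20; 20^43 ≡ 31 (mod 73).
Combine by CRT: x ≡ 12 (mod 53), x ≡ 6 (mod 7), x ≡ 31 (mod 73) ⇒ x ≡ 8280 (mod 27083).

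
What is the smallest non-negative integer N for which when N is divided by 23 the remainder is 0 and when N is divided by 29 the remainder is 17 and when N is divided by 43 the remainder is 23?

26726

The moduli are pairwise coprime; M = 23·29·43 = 28681.
M/23 = 1247; 1247 ≡ 5 (mod 23); 5·14 ≡ 1, so inverse 14.
M/29 = 989; 989 ≡ 3 (mod 29); 3·10 ≡ 1, so inverse 10.
M/43 = 667; 667 ≡ 22 (mod 43); 22·2 ≡ 1, so inverse 2.
N ≡ 0·1247·14 + 17·989·10 + 23·667·2 = 198812.
198812 mod 28681 = 26726.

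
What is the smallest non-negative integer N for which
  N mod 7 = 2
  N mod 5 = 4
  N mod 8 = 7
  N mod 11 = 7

359

From N ≡ 2 (mod 7) write N = 2 + 7t. Substituting into N ≡ 4 (mod 5) gives 7t ≡ 2 (mod 5), and since 2⁻¹ ≡ 3 (mod 5), t ≡ 1. Hence N ≡ 2 + 7·1 = 9 (mod 35).
From N ≡ 9 (mod 35) write N = 9 + 35t. Substituting into N ≡ 7 (mod 8) gives 35t ≡ 6 (mod 8), and since 3⁻¹ ≡ 3 (mod 8), t ≡ 2. Hence N ≡ 9 + 35·2 = 79 (mod 280).
From N ≡ 79 (mod 280) write N = 79 + 280t. Substituting into N ≡ 7 (mod 11) gives 280t ≡ 5 (mod 11), and since 5⁻¹ ≡ 9 (mod 11), t ≡ 1. Hence N ≡ 79 + 280·1 = 359 (mod 3080).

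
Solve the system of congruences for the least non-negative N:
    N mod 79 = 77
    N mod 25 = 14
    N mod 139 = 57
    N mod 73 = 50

446664

Combine the congruences pairwise.
From N ≡ 77 (mod 79) write N = 77 + 79t. Substituting into N ≡ 14 (mod 25) gives 79t ≡ 12 (mod 25), and since 4⁻¹ ≡ 19 (mod 25), t ≡ 3. Hence N ≡ 77 + 79·3 = 314 (mod 1975).
From N ≡ 314 (mod 1975) write N = 314 + 1975t. Substituting into N ≡ 57 (mod 139) gives 1975t ≡ 21 (mod 139), and since 29⁻¹ ≡ 24 (mod 139), t ≡ 87. Hence N ≡ 314 + 1975·87 = 172139 (mod 274525).
From N ≡ 172139 (mod 274525) write N = 172139 + 274525t. Substituting into N ≡ 50 (mod 73) gives 274525t ≡ 45 (mod 73), and since 45⁻¹ ≡ 13 (mod 73), t ≡ 1. Hence N ≡ 172139 + 274525·1 = 446664 (mod 20040325).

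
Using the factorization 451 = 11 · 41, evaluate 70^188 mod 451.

64

Mod 11: 70 ≡ 4; by Fermat, exponent reduces to 188 mod 10 = 8; 4^8 ≡ 9 (mod 11).
Mod 41: 70 ≡ 29; by Fermat, exponent reduces to 188 mod 40 = 28; 29^28 ≡ 23 (mod 41).
Combine by CRT: x ≡ 9 (mod 11), x ≡ 23 (mod 41) ⇒ x ≡ 64 (mod 451).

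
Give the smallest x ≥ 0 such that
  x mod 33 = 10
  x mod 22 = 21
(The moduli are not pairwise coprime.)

43

gcd(33, 22) = 11 and 11 | (21 − 10), so the pair is consistent; merging gives x ≡ 43 (mod 66), where 66 = lcm(33, 22).
The solution is unique modulo lcm(33, 22) = 66.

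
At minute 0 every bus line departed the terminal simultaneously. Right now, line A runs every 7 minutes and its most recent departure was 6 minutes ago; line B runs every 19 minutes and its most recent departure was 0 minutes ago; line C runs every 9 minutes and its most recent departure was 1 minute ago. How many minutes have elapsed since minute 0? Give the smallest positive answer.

The moduli are pairwise coprime; N = 7·19·9 = 1197.
N/7 = 171; 171 ≡ 3 (mod 7); 3·5 ≡ 1, so inverse 5.
N/19 = 63; 63 ≡ 6 (mod 19); 6·16 ≡ 1, so inverse 16.
N/9 = 133; 133 ≡ 7 (mod 9); 7·4 ≡ 1, so inverse 4.
t ≡ 6·171·5 + 0·63·16 + 1·133·4 = 5662.
5662 mod 1197 = 874.

874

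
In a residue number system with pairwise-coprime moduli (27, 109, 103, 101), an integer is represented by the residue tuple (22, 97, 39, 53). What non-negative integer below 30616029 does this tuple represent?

The moduli are pairwise coprime; N = 27·109·103·101 = 30616029.
N/27 = 1133927; 1133927 ≡ 8 (mod 27); 8·17 ≡ 1, so inverse 17.
N/109 = 280881; 280881 ≡ 97 (mod 109); 97·9 ≡ 1, so inverse 9.
N/103 = 297243; 297243 ≡ 88 (mod 103); 88·48 ≡ 1, so inverse 48.
N/101 = 303129; 303129 ≡ 28 (mod 101); 28·83 ≡ 1, so inverse 83.
x ≡ 22·1133927·17 + 97·280881·9 + 39·297243·48 + 53·303129·83 = 2559201178.
2559201178 mod 30616029 = 18070771.

18070771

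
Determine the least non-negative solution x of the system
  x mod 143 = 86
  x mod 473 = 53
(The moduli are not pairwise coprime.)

gcd(143, 473) = 11 and 11 | (53 − 86), so the pair is consistent; merging gives x ≡ 1945 (mod 6149), where 6149 = lcm(143, 473).
The solution is unique modulo lcm(143, 473) = 6149.

1945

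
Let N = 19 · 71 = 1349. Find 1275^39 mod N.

Mod 19: 1275 ≡ 2; by Fermat, exponent reduces to 39 mod 18 = 3; 2^3 ≡ 8 (mod 19).
Mod 71: 1275 ≡ 68; 68^39 ≡ 61 (mod 71).
Combine by CRT: x ≡ 8 (mod 19), x ≡ 61 (mod 71) ⇒ x ≡ 274 (mod 1349).

274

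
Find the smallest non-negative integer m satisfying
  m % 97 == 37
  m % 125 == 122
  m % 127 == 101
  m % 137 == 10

2866872

The moduli are pairwise coprime; N = 97·125·127·137 = 210962875.
N/97 = 2174875; 2174875 ≡ 38 (mod 97); 38·23 ≡ 1, so inverse 23.
N/125 = 1687703; 1687703 ≡ 78 (mod 125); 78·117 ≡ 1, so inverse 117.
N/127 = 1661125; 1661125 ≡ 92 (mod 127); 92·29 ≡ 1, so inverse 29.
N/137 = 1539875; 1539875 ≡ 132 (mod 137); 132·82 ≡ 1, so inverse 82.
m ≡ 37·2174875·23 + 122·1687703·117 + 101·1661125·29 + 10·1539875·82 = 32069223872.
32069223872 mod 210962875 = 2866872.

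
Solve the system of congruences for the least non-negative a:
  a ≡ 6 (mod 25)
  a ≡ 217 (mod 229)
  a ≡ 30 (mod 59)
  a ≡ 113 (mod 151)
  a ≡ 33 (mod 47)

1809080981

Combine the congruences pairwise.
From a ≡ 6 (mod 25) write a = 6 + 25t. Substituting into a ≡ 217 (mod 229) gives 25t ≡ 211 (mod 229), and since 25⁻¹ ≡ 55 (mod 229), t ≡ 155. Hence a ≡ 6 + 25·155 = 3881 (mod 5725).
From a ≡ 3881 (mod 5725) write a = 3881 + 5725t. Substituting into a ≡ 30 (mod 59) gives 5725t ≡ 43 (mod 59), and since 2⁻¹ ≡ 30 (mod 59), t ≡ 51. Hence a ≡ 3881 + 5725·51 = 295856 (mod 337775).
From a ≡ 295856 (mod 337775) write a = 295856 + 337775t. Substituting into a ≡ 113 (mod 151) gives 337775t ≡ 66 (mod 151), and since 139⁻¹ ≡ 88 (mod 151), t ≡ 70. Hence a ≡ 295856 + 337775·70 = 23940106 (mod 51004025).
From a ≡ 23940106 (mod 51004025) write a = 23940106 + 51004025t. Substituting into a ≡ 33 (mod 47) gives 51004025t ≡ 35 (mod 47), and since 1⁻¹ ≡ 1 (mod 47), t ≡ 35. Hence a ≡ 23940106 + 51004025·35 = 1809080981 (mod 2397189175).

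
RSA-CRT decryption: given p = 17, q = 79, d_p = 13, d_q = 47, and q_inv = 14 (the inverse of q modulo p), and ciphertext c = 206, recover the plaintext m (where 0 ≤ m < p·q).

1222

m₁ = c^(d_p) mod p: c ≡ 2 (mod 17), and 2^13 mod 17 = 15.
m₂ = c^(d_q) mod q: c ≡ 48 (mod 79), and 48^47 mod 79 = 37.
h = q_inv·(m₁ − m₂) mod p = 14·(15 − 37) mod 17 = 15.
m = m₂ + h·q = 37 + 15·79 = 1222.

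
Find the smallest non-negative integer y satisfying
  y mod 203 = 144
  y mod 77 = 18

Combine the congruences pairwise.
gcd(203, 77) = 7 and 7 | (18 − 144), so the pair is consistent; merging gives y ≡ 2174 (mod 2233), where 2233 = lcm(203, 77).
The solution is unique modulo lcm(203, 77) = 2233.

2174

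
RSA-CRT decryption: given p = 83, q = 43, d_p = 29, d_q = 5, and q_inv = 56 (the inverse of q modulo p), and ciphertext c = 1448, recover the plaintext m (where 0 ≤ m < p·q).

2471

m₁ = c^(d_p) mod p: c ≡ 37 (mod 83), and 37^29 mod 83 = 64.
m₂ = c^(d_q) mod q: c ≡ 29 (mod 43), and 29^5 mod 43 = 20.
h = q_inv·(m₁ − m₂) mod p = 56·(64 − 20) mod 83 = 57.
m = m₂ + h·q = 20 + 57·43 = 2471.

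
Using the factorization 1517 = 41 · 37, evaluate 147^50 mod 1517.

Mod 41: 147 ≡ 24; by Fermat, exponent reduces to 50 mod 40 = 10; 24^10 ≡ 32 (mod 41).
Mod 37: 147 ≡ 36; by Fermat, exponent reduces to 50 mod 36 = 14; 36^14 ≡ 1 (mod 37).
Combine by CRT: x ≡ 32 (mod 41), x ≡ 1 (mod 37) ⇒ x ≡ 852 (mod 1517).

852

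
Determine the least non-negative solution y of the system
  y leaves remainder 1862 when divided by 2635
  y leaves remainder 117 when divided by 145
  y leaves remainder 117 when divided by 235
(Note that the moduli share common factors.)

gcd(2635, 145) = 5 and 5 | (117 − 1862), so the pair is consistent; merging gives y ≡ 62467 (mod 76415), where 76415 = lcm(2635, 145).
gcd(76415, 235) = 5 and 5 | (117 − 62467), so the pair is consistent; merging gives y ≡ 368127 (mod 3591505), where 3591505 = lcm(76415, 235).
The solution is unique modulo lcm(2635, 145, 235) = 3591505.

368127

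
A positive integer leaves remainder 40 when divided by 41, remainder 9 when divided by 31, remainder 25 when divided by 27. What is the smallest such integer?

7666

From t ≡ 40 (mod 41) write t = 40 + 41s. Substituting into t ≡ 9 (mod 31) gives 41s ≡ 0 (mod 31), and since 10⁻¹ ≡ 28 (mod 31), s ≡ 0. Hence t ≡ 40 + 41·0 = 40 (mod 1271).
From t ≡ 40 (mod 1271) write t = 40 + 1271s. Substituting into t ≡ 25 (mod 27) gives 1271s ≡ 12 (mod 27), and since 2⁻¹ ≡ 14 (mod 27), s ≡ 6. Hence t ≡ 40 + 1271·6 = 7666 (mod 34317).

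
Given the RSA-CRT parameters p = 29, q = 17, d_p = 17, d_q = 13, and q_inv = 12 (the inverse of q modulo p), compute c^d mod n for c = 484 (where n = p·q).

315

m₁ = c^(d_p) mod p: c ≡ 20 (mod 29), and 20^17 mod 29 = 25.
m₂ = c^(d_q) mod q: c ≡ 8 (mod 17), and 8^13 mod 17 = 9.
h = q_inv·(m₁ − m₂) mod p = 12·(25 − 9) mod 29 = 18.
m = m₂ + h·q = 9 + 18·17 = 315.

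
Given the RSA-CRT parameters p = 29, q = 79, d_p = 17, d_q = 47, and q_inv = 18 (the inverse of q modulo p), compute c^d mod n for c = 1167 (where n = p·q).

m₁ = c^(d_p) mod p: c ≡ 7 (mod 29), and 7^17 mod 29 = 24.
m₂ = c^(d_q) mod q: c ≡ 61 (mod 79), and 61^47 mod 79 = 12.
h = q_inv·(m₁ − m₂) mod p = 18·(24 − 12) mod 29 = 13.
m = m₂ + h·q = 12 + 13·79 = 1039.

1039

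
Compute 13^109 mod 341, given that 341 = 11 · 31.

83

Mod 11: 13 ≡ 2; by Fermat, exponent reduces to 109 mod 10 = 9; 2^9 ≡ 6 (mod 11).
Mod 31: 13 ≡ 13; by Fermat, exponent reduces to 109 mod 30 = 19; 13^19 ≡ 21 (mod 31).
Combine by CRT: x ≡ 6 (mod 11), x ≡ 21 (mod 31) ⇒ x ≡ 83 (mod 341).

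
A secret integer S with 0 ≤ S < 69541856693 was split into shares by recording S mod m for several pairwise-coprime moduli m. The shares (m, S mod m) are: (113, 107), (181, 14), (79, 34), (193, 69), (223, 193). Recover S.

From S ≡ 107 (mod 113) write S = 107 + 113t. Substituting into S ≡ 14 (mod 181) gives 113t ≡ 88 (mod 181), and since 113⁻¹ ≡ 173 (mod 181), t ≡ 20. Hence S ≡ 107 + 113·20 = 2367 (mod 20453).
From S ≡ 2367 (mod 20453) write S = 2367 + 20453t. Substituting into S ≡ 34 (mod 79) gives 20453t ≡ 37 (mod 79), and since 71⁻¹ ≡ 69 (mod 79), t ≡ 25. Hence S ≡ 2367 + 20453·25 = 513692 (mod 1615787).
From S ≡ 513692 (mod 1615787) write S = 513692 + 1615787t. Substituting into S ≡ 69 (mod 193) gives 1615787t ≡ 143 (mod 193), and since 184⁻¹ ≡ 150 (mod 193), t ≡ 27. Hence S ≡ 513692 + 1615787·27 = 44139941 (mod 311846891).
From S ≡ 44139941 (mod 311846891) write S = 44139941 + 311846891t. Substituting into S ≡ 193 (mod 223) gives 311846891t ≡ 203 (mod 223), and since 123⁻¹ ≡ 194 (mod 223), t ≡ 134. Hence S ≡ 44139941 + 311846891·134 = 41831623335 (mod 69541856693).

41831623335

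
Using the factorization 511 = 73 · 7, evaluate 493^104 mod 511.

Mod 73: 493 ≡ 55; by Fermat, exponent reduces to 104 mod 72 = 32; 55^32 ≡ 37 (mod 73).
Mod 7: 493 ≡ 3; by Fermat, exponent reduces to 104 mod 6 = 2; 3^2 ≡ 2 (mod 7).
Combine by CRT: x ≡ 37 (mod 73), x ≡ 2 (mod 7) ⇒ x ≡ 37 (mod 511).

37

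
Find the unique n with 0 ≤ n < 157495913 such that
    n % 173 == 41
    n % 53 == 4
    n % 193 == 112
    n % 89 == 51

The moduli are pairwise coprime; M = 173·53·193·89 = 157495913.
M/173 = 910381; 910381 ≡ 55 (mod 173); 55·151 ≡ 1, so inverse 151.
M/53 = 2971621; 2971621 ≡ 17 (mod 53); 17·25 ≡ 1, so inverse 25.
M/193 = 816041; 816041 ≡ 37 (mod 193); 37·120 ≡ 1, so inverse 120.
M/89 = 1769617; 1769617 ≡ 30 (mod 89); 30·3 ≡ 1, so inverse 3.
n ≡ 41·910381·151 + 4·2971621·25 + 112·816041·120 + 51·1769617·3 = 17171673312.
17171673312 mod 157495913 = 4618795.

4618795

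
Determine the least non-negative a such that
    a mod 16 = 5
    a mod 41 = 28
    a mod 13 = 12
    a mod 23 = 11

From a ≡ 5 (mod 16) write a = 5 + 16t. Substituting into a ≡ 28 (mod 41) gives 16t ≡ 23 (mod 41), and since 16⁻¹ ≡ 18 (mod 41), t ≡ 4. Hence a ≡ 5 + 16·4 = 69 (mod 656).
From a ≡ 69 (mod 656) write a = 69 + 656t. Substituting into a ≡ 12 (mod 13) gives 656t ≡ 8 (mod 13), and since 6⁻¹ ≡ 11 (mod 13), t ≡ 10. Hence a ≡ 69 + 656·10 = 6629 (mod 8528).
From a ≡ 6629 (mod 8528) write a = 6629 + 8528t. Substituting into a ≡ 11 (mod 23) gives 8528t ≡ 6 (mod 23), and since 18⁻¹ ≡ 9 (mod 23), t ≡ 8. Hence a ≡ 6629 + 8528·8 = 74853 (mod 196144).

74853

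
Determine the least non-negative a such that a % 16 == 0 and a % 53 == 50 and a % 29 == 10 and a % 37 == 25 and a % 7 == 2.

From a ≡ 0 (mod 16) write a = 0 + 16t. Substituting into a ≡ 50 (mod 53) gives 16t ≡ 50 (mod 53), and since 16⁻¹ ≡ 10 (mod 53), t ≡ 23. Hence a ≡ 0 + 16·23 = 368 (mod 848).
From a ≡ 368 (mod 848) write a = 368 + 848t. Substituting into a ≡ 10 (mod 29) gives 848t ≡ 19 (mod 29), and since 7⁻¹ ≡ 25 (mod 29), t ≡ 11. Hence a ≡ 368 + 848·11 = 9696 (mod 24592).
From a ≡ 9696 (mod 24592) write a = 9696 + 24592t. Substituting into a ≡ 25 (mod 37) gives 24592t ≡ 23 (mod 37), and since 24⁻¹ ≡ 17 (mod 37), t ≡ 21. Hence a ≡ 9696 + 24592·21 = 526128 (mod 909904).
From a ≡ 526128 (mod 909904) write a = 526128 + 909904t. Substituting into a ≡ 2 (mod 7) gives 909904t ≡ 1 (mod 7), and since 2⁻¹ ≡ 4 (mod 7), t ≡ 4. Hence a ≡ 526128 + 909904·4 = 4165744 (mod 6369328).

4165744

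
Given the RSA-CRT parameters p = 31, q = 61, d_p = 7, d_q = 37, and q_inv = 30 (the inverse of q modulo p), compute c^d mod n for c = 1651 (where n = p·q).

m₁ = c^(d_p) mod p: c ≡ 8 (mod 31), and 8^7 mod 31 = 2.
m₂ = c^(d_q) mod q: c ≡ 4 (mod 61), and 4^37 mod 61 = 36.
h = q_inv·(m₁ − m₂) mod p = 30·(2 − 36) mod 31 = 3.
m = m₂ + h·q = 36 + 3·61 = 219.

219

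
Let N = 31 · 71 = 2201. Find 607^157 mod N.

815

Mod 31: 607 ≡ 18; by Fermat, exponent reduces to 157 mod 30 = 7; 18^7 ≡ 9 (mod 31).
Mod 71: 607 ≡ 39; by Fermat, exponent reduces to 157 mod 70 = 17; 39^17 ≡ 34 (mod 71).
Combine by CRT: x ≡ 9 (mod 31), x ≡ 34 (mod 71) ⇒ x ≡ 815 (mod 2201).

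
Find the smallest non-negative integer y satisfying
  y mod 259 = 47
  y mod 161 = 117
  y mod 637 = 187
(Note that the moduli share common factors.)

gcd(259, 161) = 7 and 7 | (117 − 47), so the pair is consistent; merging gives y ≡ 1083 (mod 5957), where 5957 = lcm(259, 161).
gcd(5957, 637) = 7 and 7 | (187 − 1083), so the pair is consistent; merging gives y ≡ 519342 (mod 542087), where 542087 = lcm(5957, 637).
The solution is unique modulo lcm(259, 161, 637) = 542087.

519342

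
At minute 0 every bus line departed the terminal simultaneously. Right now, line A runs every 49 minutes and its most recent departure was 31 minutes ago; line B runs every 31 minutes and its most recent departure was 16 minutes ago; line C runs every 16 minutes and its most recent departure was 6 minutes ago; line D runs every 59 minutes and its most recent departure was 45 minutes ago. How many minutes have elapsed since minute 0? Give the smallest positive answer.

From t ≡ 31 (mod 49) write t = 31 + 49s. Substituting into t ≡ 16 (mod 31) gives 49s ≡ 16 (mod 31), and since 18⁻¹ ≡ 19 (mod 31), s ≡ 25. Hence t ≡ 31 + 49·25 = 1256 (mod 1519).
From t ≡ 1256 (mod 1519) write t = 1256 + 1519s. Substituting into t ≡ 6 (mod 16) gives 1519s ≡ 14 (mod 16), and since 15⁻¹ ≡ 15 (mod 16), s ≡ 2. Hence t ≡ 1256 + 1519·2 = 4294 (mod 24304).
From t ≡ 4294 (mod 24304) write t = 4294 + 24304s. Substituting into t ≡ 45 (mod 59) gives 24304s ≡ 58 (mod 59), and since 55⁻¹ ≡ 44 (mod 59), s ≡ 15. Hence t ≡ 4294 + 24304·15 = 368854 (mod 1433936).

368854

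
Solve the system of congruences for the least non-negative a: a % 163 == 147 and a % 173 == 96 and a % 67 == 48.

From a ≡ 147 (mod 163) write a = 147 + 163t. Substituting into a ≡ 96 (mod 173) gives 163t ≡ 122 (mod 173), and since 163⁻¹ ≡ 121 (mod 173), t ≡ 57. Hence a ≡ 147 + 163·57 = 9438 (mod 28199).
From a ≡ 9438 (mod 28199) write a = 9438 + 28199t. Substituting into a ≡ 48 (mod 67) gives 28199t ≡ 57 (mod 67), and since 59⁻¹ ≡ 25 (mod 67), t ≡ 18. Hence a ≡ 9438 + 28199·18 = 517020 (mod 1889333).

517020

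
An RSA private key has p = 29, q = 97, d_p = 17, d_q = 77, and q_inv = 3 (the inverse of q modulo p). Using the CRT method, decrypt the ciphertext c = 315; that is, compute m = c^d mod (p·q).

m₁ = c^(d_p) mod p: c ≡ 25 (mod 29), and 25^17 mod 29 = 23.
m₂ = c^(d_q) mod q: c ≡ 24 (mod 97), and 24^77 mod 97 = 88.
h = q_inv·(m₁ − m₂) mod p = 3·(23 − 88) mod 29 = 8.
m = m₂ + h·q = 88 + 8·97 = 864.

864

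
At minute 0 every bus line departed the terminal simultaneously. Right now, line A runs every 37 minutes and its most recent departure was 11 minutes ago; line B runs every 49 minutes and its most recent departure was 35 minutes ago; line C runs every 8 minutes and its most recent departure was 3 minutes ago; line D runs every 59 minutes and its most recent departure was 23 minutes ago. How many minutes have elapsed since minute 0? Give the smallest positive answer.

From t ≡ 11 (mod 37) write t = 11 + 37s. Substituting into t ≡ 35 (mod 49) gives 37s ≡ 24 (mod 49), and since 37⁻¹ ≡ 4 (mod 49), s ≡ 47. Hence t ≡ 11 + 37·47 = 1750 (mod 1813).
From t ≡ 1750 (mod 1813) write t = 1750 + 1813s. Substituting into t ≡ 3 (mod 8) gives 1813s ≡ 5 (mod 8), and since 5⁻¹ ≡ 5 (mod 8), s ≡ 1. Hence t ≡ 1750 + 1813·1 = 3563 (mod 14504).
From t ≡ 3563 (mod 14504) write t = 3563 + 14504s. Substituting into t ≡ 23 (mod 59) gives 14504s ≡ 0 (mod 59), and since 49⁻¹ ≡ 53 (mod 59), s ≡ 0. Hence t ≡ 3563 + 14504·0 = 3563 (mod 855736).

3563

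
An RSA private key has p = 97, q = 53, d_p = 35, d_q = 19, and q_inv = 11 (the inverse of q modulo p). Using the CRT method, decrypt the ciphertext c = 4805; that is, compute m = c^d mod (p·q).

3353

m₁ = c^(d_p) mod p: c ≡ 52 (mod 97), and 52^35 mod 97 = 55.
m₂ = c^(d_q) mod q: c ≡ 35 (mod 53), and 35^19 mod 53 = 14.
h = q_inv·(m₁ − m₂) mod p = 11·(55 − 14) mod 97 = 63.
m = m₂ + h·q = 14 + 63·53 = 3353.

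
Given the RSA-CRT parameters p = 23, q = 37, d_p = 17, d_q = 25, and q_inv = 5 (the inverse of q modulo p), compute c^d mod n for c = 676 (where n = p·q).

417

m₁ = c^(d_p) mod p: c ≡ 9 (mod 23), and 9^17 mod 23 = 3.
m₂ = c^(d_q) mod q: c ≡ 10 (mod 37), and 10^25 mod 37 = 10.
h = q_inv·(m₁ − m₂) mod p = 5·(3 − 10) mod 23 = 11.
m = m₂ + h·q = 10 + 11·37 = 417.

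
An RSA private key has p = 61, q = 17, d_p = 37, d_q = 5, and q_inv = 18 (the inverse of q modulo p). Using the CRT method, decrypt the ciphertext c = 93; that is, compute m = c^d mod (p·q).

m₁ = c^(d_p) mod p: c ≡ 32 (mod 61), and 32^37 mod 61 = 32.
m₂ = c^(d_q) mod q: c ≡ 8 (mod 17), and 8^5 mod 17 = 9.
h = q_inv·(m₁ − m₂) mod p = 18·(32 − 9) mod 61 = 48.
m = m₂ + h·q = 9 + 48·17 = 825.

825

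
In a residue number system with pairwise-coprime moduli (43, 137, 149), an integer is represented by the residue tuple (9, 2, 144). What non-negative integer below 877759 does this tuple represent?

532521

Combine the congruences pairwise.
From x ≡ 9 (mod 43) write x = 9 + 43t. Substituting into x ≡ 2 (mod 137) gives 43t ≡ 130 (mod 137), and since 43⁻¹ ≡ 51 (mod 137), t ≡ 54. Hence x ≡ 9 + 43·54 = 2331 (mod 5891).
From x ≡ 2331 (mod 5891) write x = 2331 + 5891t. Substituting into x ≡ 144 (mod 149) gives 5891t ≡ 48 (mod 149), and since 80⁻¹ ≡ 95 (mod 149), t ≡ 90. Hence x ≡ 2331 + 5891·90 = 532521 (mod 877759).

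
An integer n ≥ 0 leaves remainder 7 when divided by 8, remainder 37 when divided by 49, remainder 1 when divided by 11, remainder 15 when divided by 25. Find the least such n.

84415

The moduli are pairwise coprime; M = 8·49·11·25 = 107800.
M/8 = 13475; 13475 ≡ 3 (mod 8); 3·3 ≡ 1, so inverse 3.
M/49 = 2200; 2200 ≡ 44 (mod 49); 44·39 ≡ 1, so inverse 39.
M/11 = 9800; 9800 ≡ 10 (mod 11); 10·10 ≡ 1, so inverse 10.
M/25 = 4312; 4312 ≡ 12 (mod 25); 12·23 ≡ 1, so inverse 23.
n ≡ 7·13475·3 + 37·2200·39 + 1·9800·10 + 15·4312·23 = 5043215.
5043215 mod 107800 = 84415.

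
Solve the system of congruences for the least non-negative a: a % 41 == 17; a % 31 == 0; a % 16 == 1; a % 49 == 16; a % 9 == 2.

The moduli are pairwise coprime; N = 41·31·16·49·9 = 8968176.
N/41 = 218736; 218736 ≡ 1 (mod 41), inverse 1.
N/31 = 289296; 289296 ≡ 4 (mod 31); 4·8 ≡ 1, so inverse 8.
N/16 = 560511; 560511 ≡ 15 (mod 16); 15·15 ≡ 1, so inverse 15.
N/49 = 183024; 183024 ≡ 9 (mod 49); 9·11 ≡ 1, so inverse 11.
N/9 = 996464; 996464 ≡ 2 (mod 9); 2·5 ≡ 1, so inverse 5.
a ≡ 17·218736·1 + 0·289296·8 + 1·560511·15 + 16·183024·11 + 2·996464·5 = 54303041.
54303041 mod 8968176 = 493985.

493985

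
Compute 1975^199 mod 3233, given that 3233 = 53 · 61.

Mod 53: 1975 ≡ 14; by Fermat, exponent reduces to 199 mod 52 = 43; 14^43 ≡ 48 (mod 53).
Mod 61: 1975 ≡ 23; by Fermat, exponent reduces to 199 mod 60 = 19; 23^19 ≡ 8 (mod 61).
Combine by CRT: x ≡ 48 (mod 53), x ≡ 8 (mod 61) ⇒ x ≡ 313 (mod 3233).

313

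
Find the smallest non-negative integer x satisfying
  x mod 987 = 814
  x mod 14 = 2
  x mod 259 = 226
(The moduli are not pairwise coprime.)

12658

gcd(987, 14) = 7 and 7 | (2 − 814), so the pair is consistent; merging gives x ≡ 814 (mod 1974), where 1974 = lcm(987, 14).
gcd(1974, 259) = 7 and 7 | (226 − 814), so the pair is consistent; merging gives x ≡ 12658 (mod 73038), where 73038 = lcm(1974, 259).
The solution is unique modulo lcm(987, 14, 259) = 73038.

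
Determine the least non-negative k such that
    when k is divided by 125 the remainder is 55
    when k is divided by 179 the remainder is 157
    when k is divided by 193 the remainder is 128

427430

From k ≡ 55 (mod 125) write k = 55 + 125t. Substituting into k ≡ 157 (mod 179) gives 125t ≡ 102 (mod 179), and since 125⁻¹ ≡ 116 (mod 179), t ≡ 18. Hence k ≡ 55 + 125·18 = 2305 (mod 22375).
From k ≡ 2305 (mod 22375) write k = 2305 + 22375t. Substituting into k ≡ 128 (mod 193) gives 22375t ≡ 139 (mod 193), and since 180⁻¹ ≡ 89 (mod 193), t ≡ 19. Hence k ≡ 2305 + 22375·19 = 427430 (mod 4318375).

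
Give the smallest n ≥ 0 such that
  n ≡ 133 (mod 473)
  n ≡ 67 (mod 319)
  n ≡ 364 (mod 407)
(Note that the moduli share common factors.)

gcd(473, 319) = 11 and 11 | (67 − 133), so the pair is consistent; merging gives n ≡ 5809 (mod 13717), where 13717 = lcm(473, 319).
gcd(13717, 407) = 11 and 11 | (364 − 5809), so the pair is consistent; merging gives n ≡ 115545 (mod 507529), where 507529 = lcm(13717, 407).
The solution is unique modulo lcm(473, 319, 407) = 507529.

115545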